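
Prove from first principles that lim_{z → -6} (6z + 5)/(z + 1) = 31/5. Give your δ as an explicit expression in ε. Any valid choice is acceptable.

δ = min(5/2, (25/2)ε)

Fix ε > 0. We want δ > 0 with 0 < |z + 6| < δ ⇒ |(6z + 5)/(z + 1) − (31/5)| < ε.
Combining over a common denominator, (6z + 5)/(z + 1) − (31/5) = [(6z + 5)·(-5) − (-31)·(z + 1)] / [(-5)·(z + 1)] = 1(z + 6) / ((-5)(z + 1)).
So |(6z + 5)/(z + 1) − (31/5)| = |z + 6| / (5·|z + 1|).
Require δ ≤ 5/2, so |z + 1| ≥ |-5| − |z + 6| > 5 − 5/2 = 5/2.
Hence |(6z + 5)/(z + 1) − (31/5)| < |z + 6|/(5·(5/2)) = (2/25)|z + 6|, which is < ε once |z + 6| < (25/2)ε.
Take δ = min(5/2, (25/2)ε). Then 0 < |z + 6| < δ forces both bounds, so |(6z + 5)/(z + 1) − (31/5)| < ε.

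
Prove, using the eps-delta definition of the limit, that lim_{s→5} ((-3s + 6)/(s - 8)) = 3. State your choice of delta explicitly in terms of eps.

delta = min(3/2, (1/4)eps)

Let eps > 0 be given. We want delta > 0 with 0 < |s − 5| < delta ⇒ |(-3s + 6)/(s - 8) − 3| < eps.
Combining over a common denominator, (-3s + 6)/(s - 8) − 3 = [(-3s + 6)·(-3) − (-9)·(s - 8)] / [(-3)·(s - 8)] = 18(s − 5) / ((-3)(s - 8)).
So |(-3s + 6)/(s - 8) − 3| = 18|s − 5| / (3·|s − 8|).
Restrict delta ≤ 3/2. Then |s − 5| < 3/2 gives |s − 8| = |(s − 5) + (-3)| ≥ 3 − 3/2 = 3/2.
Hence |(-3s + 6)/(s - 8) − 3| < 18|s − 5|/(3·(3/2)) = 4|s − 5|, which is < eps once |s − 5| < (1/4)eps.
Take delta = min(3/2, (1/4)eps). Then 0 < |s − 5| < delta forces both bounds, so |(-3s + 6)/(s - 8) − 3| < eps.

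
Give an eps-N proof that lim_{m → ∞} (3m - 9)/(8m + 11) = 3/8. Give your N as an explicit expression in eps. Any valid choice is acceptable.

Suppose eps > 0. For m ≥ 1, |(3m - 9)/(8m + 11) − (3/8)| = |-105|/(8(8m + 11)) = 105/(8(8m + 11)).
Since 8m + 11 ≥ 8m for m ≥ 1, this is ≤ 105/(8·8m) = (105/64)/m.
So |(3m - 9)/(8m + 11) − (3/8)| < eps whenever m > (105/64)/eps.
Take N = (105/64)/eps. If m > N then |(3m - 9)/(8m + 11) − (3/8)| ≤ (105/64)/m < eps.

N = (105/64)/eps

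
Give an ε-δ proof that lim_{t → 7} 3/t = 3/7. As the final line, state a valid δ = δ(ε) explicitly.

δ = min(7/2, (49/6)ε)

Suppose ε > 0. We seek δ > 0 such that 0 < |t − 7| < δ implies |3/t − (3/7)| < ε.
|3/t − (3/7)| = 3·|7 − t|/(7·|t|) = 3|t − 7|/(7|t|).
Require δ ≤ 7/2 so that |t| > 7 − 7/2 = 7/2, hence 7|t| > 49/2.
Then |3/t − (3/7)| < 3|t − 7|/(49/2), which is < ε when |t − 7| < (49/6)ε.
Take δ = min(7/2, (49/6)ε). Then 0 < |t − 7| < δ gives both |t − 7| < 7/2 and |t − 7| < (49/6)ε, so |3/t − (3/7)| < ε.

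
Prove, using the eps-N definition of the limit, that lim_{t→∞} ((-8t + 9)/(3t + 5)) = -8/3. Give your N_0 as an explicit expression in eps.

Let eps > 0 be given. We seek N_0 > 0 such that t > N_0 implies |(-8t + 9)/(3t + 5) + 8/3| < eps.
(-8t + 9)/(3t + 5) + 8/3 = (3(-8t + 9) − (-8)(3t + 5)) / (3(3t + 5)) = 67/(3(3t + 5)).
For t > 0 we have 3t + 5 > 3t, so |(-8t + 9)/(3t + 5) + 8/3| = 67/(3(3t + 5)) < 67/(3·3t) = (67/9)/t.
Thus |(-8t + 9)/(3t + 5) + 8/3| < eps whenever t > (67/9)/eps.
Take N_0 = (67/9)/eps. If t > N_0 then |(-8t + 9)/(3t + 5) + 8/3| < (67/9)/t < eps.

N_0 = (67/9)/eps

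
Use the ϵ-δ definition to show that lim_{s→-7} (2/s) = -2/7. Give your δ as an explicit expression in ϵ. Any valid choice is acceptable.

δ = min(7/2, (49/4)ϵ)

Let ϵ > 0. We seek δ > 0 such that 0 < |s + 7| < δ implies |2/s + 2/7| < ϵ.
|2/s + 2/7| = 2·|-7 − s|/(7·|s|) = 2|s + 7|/(7|s|).
Require δ ≤ 7/2 so that |s| > 7 − 7/2 = 7/2, hence 7|s| > 49/2.
Then |2/s + 2/7| < 2|s + 7|/(49/2), which is < ϵ when |s + 7| < (49/4)ϵ.
Take δ = min(7/2, (49/4)ϵ). Then 0 < |s + 7| < δ gives both |s + 7| < 7/2 and |s + 7| < (49/4)ϵ, so |2/s + 2/7| < ϵ.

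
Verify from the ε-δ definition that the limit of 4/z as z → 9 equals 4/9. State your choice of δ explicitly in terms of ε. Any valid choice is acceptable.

δ = min(9/2, (81/8)ε)

Fix ε > 0. We seek δ > 0 such that 0 < |z − 9| < δ implies |4/z − (4/9)| < ε.
|4/z − (4/9)| = 4·|9 − z|/(9·|z|) = 4|z − 9|/(9|z|).
Restrict δ ≤ 9/2. Then |z − 9| < 9/2 gives |z| > 9/2, so 9|z| > 81/2.
Then |4/z − (4/9)| < 4|z − 9|/(81/2), which is < ε when |z − 9| < (81/8)ε.
Take δ = min(9/2, (81/8)ε). Then 0 < |z − 9| < δ gives both |z − 9| < 9/2 and |z − 9| < (81/8)ε, so |4/z − (4/9)| < ε.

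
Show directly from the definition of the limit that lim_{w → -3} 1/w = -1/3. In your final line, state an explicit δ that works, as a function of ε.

Fix ε > 0. We seek δ > 0 such that 0 < |w + 3| < δ implies |1/w + 1/3| < ε.
|1/w + 1/3| = |-3 − w|/(3·|w|) = |w + 3|/(3|w|).
Require δ ≤ 3/2 so that |w| > 3 − 3/2 = 3/2, hence 3|w| > 9/2.
Then |1/w + 1/3| < |w + 3|/(9/2), which is < ε when |w + 3| < (9/2)ε.
Take δ = min(3/2, (9/2)ε). Then 0 < |w + 3| < δ gives both |w + 3| < 3/2 and |w + 3| < (9/2)ε, so |1/w + 1/3| < ε.

δ = min(3/2, (9/2)ε)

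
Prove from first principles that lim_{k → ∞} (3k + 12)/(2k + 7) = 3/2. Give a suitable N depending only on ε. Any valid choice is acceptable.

N = (3/4)/ε

Let ε > 0. For k ≥ 1, |(3k + 12)/(2k + 7) − (3/2)| = |3|/(2(2k + 7)) = 3/(2(2k + 7)).
Since 2k + 7 ≥ 2k for k ≥ 1, this is ≤ 3/(2·2k) = (3/4)/k.
So |(3k + 12)/(2k + 7) − (3/2)| < ε whenever k > (3/4)/ε.
Take N = (3/4)/ε. If k > N then |(3k + 12)/(2k + 7) − (3/2)| ≤ (3/4)/k < ε.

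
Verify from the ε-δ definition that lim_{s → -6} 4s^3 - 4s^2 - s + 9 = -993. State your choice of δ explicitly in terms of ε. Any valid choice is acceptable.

Let ε > 0. We want δ > 0 such that 0 < |s + 6| < δ implies |(4s^3 - 4s^2 - s + 9) + 993| < ε.
(4s^3 - 4s^2 - s + 9) + 993 = 4s^3 - 4s^2 - s + 1002 = (s + 6)(4s^2 - 28s + 167).
So |(4s^3 - 4s^2 - s + 9) + 993| = |s + 6|·|4s^2 - 28s + 167|.
Assume first that |s + 6| < 1, so |s| < 7. Then |4s^2 - 28s + 167| ≤ 4·7^2 + 28·7 + 167 = 559.
Hence |(4s^3 - 4s^2 - s + 9) + 993| ≤ 559|s + 6| < ε provided |s + 6| < ε/559.
Take δ = min(1, ε/559). Then 0 < |s + 6| < δ gives both |s + 6| < 1 and |s + 6| < ε/559, so |(4s^3 - 4s^2 - s + 9) + 993| < ε.

δ = min(1, ε/559)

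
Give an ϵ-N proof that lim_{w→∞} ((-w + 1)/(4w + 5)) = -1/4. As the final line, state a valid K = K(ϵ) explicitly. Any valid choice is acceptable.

K = (9/16)/ϵ

Let ϵ > 0 be given. We seek K > 0 such that w > K implies |(-w + 1)/(4w + 5) + 1/4| < ϵ.
(-w + 1)/(4w + 5) + 1/4 = (4(-w + 1) − (-1)(4w + 5)) / (4(4w + 5)) = 9/(4(4w + 5)).
For w > 0 we have 4w + 5 > 4w, so |(-w + 1)/(4w + 5) + 1/4| = 9/(4(4w + 5)) < 9/(4·4w) = (9/16)/w.
Thus |(-w + 1)/(4w + 5) + 1/4| < ϵ whenever w > (9/16)/ϵ.
Take K = (9/16)/ϵ. If w > K then |(-w + 1)/(4w + 5) + 1/4| < (9/16)/w < ϵ.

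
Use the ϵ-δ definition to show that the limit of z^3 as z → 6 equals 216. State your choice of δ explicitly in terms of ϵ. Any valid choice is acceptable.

δ = min(2, ϵ/148)

Let ϵ > 0 be given. We seek δ > 0 with 0 < |z − 6| < δ ⇒ |z^3 − 216| < ϵ.
Factor: z^3 − 216 = (z − 6)(z^2 + 6z + 36), so |z^3 − 216| = |z − 6|·|z^2 + 6z + 36|.
Restrict δ ≤ 2. Then |z − 6| < 2 gives |z| < 8, so by the triangle inequality |z^2 + 6z + 36| ≤ 8^2 + 6·8 + 36 = 148.
Hence |z^3 − 216| ≤ 148|z − 6|, which is < ϵ once |z − 6| < ϵ/148.
Take δ = min(2, ϵ/148). If 0 < |z − 6| < δ then both bounds hold and |z^3 − 216| ≤ 148|z − 6| < 148·(ϵ/148) = ϵ.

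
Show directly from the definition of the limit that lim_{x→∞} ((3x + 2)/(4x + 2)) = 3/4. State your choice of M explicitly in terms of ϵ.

M = (1/8)/ϵ

Fix ϵ > 0. We seek M > 0 such that x > M implies |(3x + 2)/(4x + 2) − (3/4)| < ϵ.
(3x + 2)/(4x + 2) − (3/4) = (4(3x + 2) − 3(4x + 2)) / (4(4x + 2)) = 2/(4(4x + 2)).
For x > 0 we have 4x + 2 > 4x, so |(3x + 2)/(4x + 2) − (3/4)| = 2/(4(4x + 2)) < 2/(4·4x) = (1/8)/x.
Thus |(3x + 2)/(4x + 2) − (3/4)| < ϵ whenever x > (1/8)/ϵ.
Take M = (1/8)/ϵ. If x > M then |(3x + 2)/(4x + 2) − (3/4)| < (1/8)/x < ϵ.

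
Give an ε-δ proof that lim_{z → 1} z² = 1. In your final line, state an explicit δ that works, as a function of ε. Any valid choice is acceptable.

δ = min(1, ε/3)

Suppose ε > 0. We seek δ > 0 with 0 < |z − 1| < δ ⇒ |z² − 1| < ε.
Factor: z² − 1 = (z − 1)(z + 1), so |z² − 1| = |z − 1|·|z + 1|.
Restrict δ ≤ 1. Then |z − 1| < 1 gives |z| < 2, so by the triangle inequality |z + 1| ≤ 2 + 1 = 3.
Hence |z² − 1| ≤ 3|z − 1|, which is < ε once |z − 1| < ε/3.
Take δ = min(1, ε/3). If 0 < |z − 1| < δ then both bounds hold and |z² − 1| ≤ 3|z − 1| < 3·(ε/3) = ε.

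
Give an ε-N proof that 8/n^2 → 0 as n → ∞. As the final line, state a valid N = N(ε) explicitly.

N = (8/ε)^{1/2}

Let ε > 0. For n ≥ 1, |8/n^2 − 0| = 8/n^2.
8/n^2 < ε ⇔ n^2 > 8/ε ⇔ n > (8/ε)^{1/2}.
Take N = (8/ε)^{1/2}. Then n > N implies 8/n^2 < ε.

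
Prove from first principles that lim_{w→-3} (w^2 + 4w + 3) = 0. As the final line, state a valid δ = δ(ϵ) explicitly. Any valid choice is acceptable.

δ = min(1, ϵ/5)

Let ϵ > 0 be given. We want δ > 0 such that 0 < |w + 3| < δ implies |(w^2 + 4w + 3)| < ϵ.
(w^2 + 4w + 3) = w^2 + 4w + 3 = (w + 3)(w + 1).
So |(w^2 + 4w + 3)| = |w + 3|·|w + 1|.
Assume first that |w + 3| < 1, so |w| < 4. Then |w + 1| ≤ 4 + 1 = 5.
Hence |(w^2 + 4w + 3)| ≤ 5|w + 3| < ϵ provided |w + 3| < ϵ/5.
Take δ = min(1, ϵ/5). Then 0 < |w + 3| < δ gives both |w + 3| < 1 and |w + 3| < ϵ/5, so |(w^2 + 4w + 3)| < ϵ.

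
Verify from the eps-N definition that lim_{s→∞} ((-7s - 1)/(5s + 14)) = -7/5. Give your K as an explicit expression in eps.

Let eps > 0 be given. We seek K > 0 such that s > K implies |(-7s - 1)/(5s + 14) + 7/5| < eps.
(-7s - 1)/(5s + 14) + 7/5 = (5(-7s - 1) − (-7)(5s + 14)) / (5(5s + 14)) = 93/(5(5s + 14)).
For s > 0 we have 5s + 14 > 5s, so |(-7s - 1)/(5s + 14) + 7/5| = 93/(5(5s + 14)) < 93/(5·5s) = (93/25)/s.
Thus |(-7s - 1)/(5s + 14) + 7/5| < eps whenever s > (93/25)/eps.
Take K = (93/25)/eps. If s > K then |(-7s - 1)/(5s + 14) + 7/5| < (93/25)/s < eps.

K = (93/25)/eps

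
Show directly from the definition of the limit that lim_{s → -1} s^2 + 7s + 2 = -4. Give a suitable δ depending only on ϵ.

Let ϵ > 0 be given. We want δ > 0 such that 0 < |s + 1| < δ implies |(s^2 + 7s + 2) + 4| < ϵ.
(s^2 + 7s + 2) + 4 = s^2 + 7s + 6 = (s + 1)(s + 6).
So |(s^2 + 7s + 2) + 4| = |s + 1|·|s + 6|.
Require δ ≤ 1. Then |s + 1| < 1 gives |s| < 2, and by the triangle inequality |s + 6| ≤ 2 + 6 = 8.
Hence |(s^2 + 7s + 2) + 4| ≤ 8|s + 1| < ϵ provided |s + 1| < ϵ/8.
Take δ = min(1, ϵ/8). Then 0 < |s + 1| < δ gives both |s + 1| < 1 and |s + 1| < ϵ/8, so |(s^2 + 7s + 2) + 4| < ϵ.

δ = min(1, ϵ/8)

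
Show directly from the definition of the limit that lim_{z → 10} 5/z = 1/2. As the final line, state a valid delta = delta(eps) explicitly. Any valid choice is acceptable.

delta = min(5, 10eps)

Suppose eps > 0. We seek delta > 0 such that 0 < |z − 10| < delta implies |5/z − (1/2)| < eps.
|5/z − (1/2)| = 5·|10 − z|/(10·|z|) = 5|z − 10|/(10|z|).
Restrict delta ≤ 5. Then |z − 10| < 5 gives |z| > 5, so 10|z| > 50.
Then |5/z − (1/2)| < 5|z − 10|/50, which is < eps when |z − 10| < 10eps.
Take delta = min(5, 10eps). Then 0 < |z − 10| < delta gives both |z − 10| < 5 and |z − 10| < 10eps, so |5/z − (1/2)| < eps.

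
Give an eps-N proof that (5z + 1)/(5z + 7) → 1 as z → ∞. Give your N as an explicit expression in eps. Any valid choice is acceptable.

N = (6/5)/eps

Let eps > 0. We seek N > 0 such that z > N implies |(5z + 1)/(5z + 7) − 1| < eps.
(5z + 1)/(5z + 7) − 1 = (5(5z + 1) − 5(5z + 7)) / (5(5z + 7)) = -30/(5(5z + 7)).
For z > 0 we have 5z + 7 > 5z, so |(5z + 1)/(5z + 7) − 1| = 30/(5(5z + 7)) < 30/(5·5z) = (6/5)/z.
Thus |(5z + 1)/(5z + 7) − 1| < eps whenever z > (6/5)/eps.
Take N = (6/5)/eps. If z > N then |(5z + 1)/(5z + 7) − 1| < (6/5)/z < eps.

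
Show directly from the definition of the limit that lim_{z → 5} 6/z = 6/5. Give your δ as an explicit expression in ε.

δ = min(5/2, (25/12)ε)

Let ε > 0. We seek δ > 0 such that 0 < |z − 5| < δ implies |6/z − (6/5)| < ε.
|6/z − (6/5)| = 6·|5 − z|/(5·|z|) = 6|z − 5|/(5|z|).
Require δ ≤ 5/2 so that |z| > 5 − 5/2 = 5/2, hence 5|z| > 25/2.
Then |6/z − (6/5)| < 6|z − 5|/(25/2), which is < ε when |z − 5| < (25/12)ε.
Take δ = min(5/2, (25/12)ε). Then 0 < |z − 5| < δ gives both |z − 5| < 5/2 and |z − 5| < (25/12)ε, so |6/z − (6/5)| < ε.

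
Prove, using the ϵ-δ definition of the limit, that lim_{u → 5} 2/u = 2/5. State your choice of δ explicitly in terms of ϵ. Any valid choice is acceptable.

δ = min(5/2, (25/4)ϵ)

Let ϵ > 0 be given. We seek δ > 0 such that 0 < |u − 5| < δ implies |2/u − (2/5)| < ϵ.
|2/u − (2/5)| = 2·|5 − u|/(5·|u|) = 2|u − 5|/(5|u|).
Restrict δ ≤ 5/2. Then |u − 5| < 5/2 gives |u| > 5/2, so 5|u| > 25/2.
Then |2/u − (2/5)| < 2|u − 5|/(25/2), which is < ϵ when |u − 5| < (25/4)ϵ.
Take δ = min(5/2, (25/4)ϵ). Then 0 < |u − 5| < δ gives both |u − 5| < 5/2 and |u − 5| < (25/4)ϵ, so |2/u − (2/5)| < ϵ.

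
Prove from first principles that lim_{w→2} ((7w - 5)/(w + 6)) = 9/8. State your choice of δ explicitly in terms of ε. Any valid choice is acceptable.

δ = min(4, (32/47)ε)

Fix ε > 0. We want δ > 0 with 0 < |w − 2| < δ ⇒ |(7w - 5)/(w + 6) − (9/8)| < ε.
Combining over a common denominator, (7w - 5)/(w + 6) − (9/8) = [(7w - 5)·8 − 9·(w + 6)] / [8·(w + 6)] = 47(w − 2) / (8(w + 6)).
So |(7w - 5)/(w + 6) − (9/8)| = 47|w − 2| / (8·|w + 6|).
Restrict δ ≤ 4. Then |w − 2| < 4 gives |w + 6| = |(w − 2) + 8| ≥ 8 − 4 = 4.
Hence |(7w - 5)/(w + 6) − (9/8)| < 47|w − 2|/(8·4) = (47/32)|w − 2|, which is < ε once |w − 2| < (32/47)ε.
Take δ = min(4, (32/47)ε). Then 0 < |w − 2| < δ forces both bounds, so |(7w - 5)/(w + 6) − (9/8)| < ε.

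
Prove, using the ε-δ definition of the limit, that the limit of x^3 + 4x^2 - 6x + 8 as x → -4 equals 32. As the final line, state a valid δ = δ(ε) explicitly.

δ = min(2, ε/42)

Let ε > 0 be given. We want δ > 0 such that 0 < |x + 4| < δ implies |(x^3 + 4x^2 - 6x + 8) − 32| < ε.
(x^3 + 4x^2 - 6x + 8) − 32 = x^3 + 4x^2 - 6x - 24 = (x + 4)(x^2 - 6).
So |(x^3 + 4x^2 - 6x + 8) − 32| = |x + 4|·|x^2 - 6|.
Require δ ≤ 2. Then |x + 4| < 2 gives |x| < 6, and by the triangle inequality |x^2 - 6| ≤ 6^2 + 6 = 42.
Hence |(x^3 + 4x^2 - 6x + 8) − 32| ≤ 42|x + 4| < ε provided |x + 4| < ε/42.
Take δ = min(2, ε/42). Then 0 < |x + 4| < δ gives both |x + 4| < 2 and |x + 4| < ε/42, so |(x^3 + 4x^2 - 6x + 8) − 32| < ε.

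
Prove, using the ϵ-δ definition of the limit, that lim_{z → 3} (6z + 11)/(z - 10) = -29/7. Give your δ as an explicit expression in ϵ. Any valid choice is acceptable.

Fix ϵ > 0. We want δ > 0 with 0 < |z − 3| < δ ⇒ |(6z + 11)/(z - 10) + 29/7| < ϵ.
Combining over a common denominator, (6z + 11)/(z - 10) + 29/7 = [(6z + 11)·(-7) − 29·(z - 10)] / [(-7)·(z - 10)] = -71(z − 3) / ((-7)(z - 10)).
So |(6z + 11)/(z - 10) + 29/7| = 71|z − 3| / (7·|z − 10|).
Restrict δ ≤ 7/2. Then |z − 3| < 7/2 gives |z − 10| = |(z − 3) + (-7)| ≥ 7 − 7/2 = 7/2.
Hence |(6z + 11)/(z - 10) + 29/7| < 71|z − 3|/(7·(7/2)) = (142/49)|z − 3|, which is < ϵ once |z − 3| < (49/142)ϵ.
Take δ = min(7/2, (49/142)ϵ). Then 0 < |z − 3| < δ forces both bounds, so |(6z + 11)/(z - 10) + 29/7| < ϵ.

δ = min(7/2, (49/142)ϵ)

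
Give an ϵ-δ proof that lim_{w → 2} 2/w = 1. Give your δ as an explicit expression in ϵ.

δ = min(1, ϵ)

Fix ϵ > 0. We seek δ > 0 such that 0 < |w − 2| < δ implies |2/w − 1| < ϵ.
|2/w − 1| = 2·|2 − w|/(2·|w|) = 2|w − 2|/(2|w|).
Restrict δ ≤ 1. Then |w − 2| < 1 gives |w| > 1, so 2|w| > 2.
Then |2/w − 1| < 2|w − 2|/2, which is < ϵ when |w − 2| < ϵ.
Take δ = min(1, ϵ). Then 0 < |w − 2| < δ gives both |w − 2| < 1 and |w − 2| < ϵ, so |2/w − 1| < ϵ.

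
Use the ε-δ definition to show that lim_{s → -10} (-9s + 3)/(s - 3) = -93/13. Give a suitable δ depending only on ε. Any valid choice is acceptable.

δ = min(13/2, (169/48)ε)

Let ε > 0 be given. We want δ > 0 with 0 < |s + 10| < δ ⇒ |(-9s + 3)/(s - 3) + 93/13| < ε.
Combining over a common denominator, (-9s + 3)/(s - 3) + 93/13 = [(-9s + 3)·(-13) − 93·(s - 3)] / [(-13)·(s - 3)] = 24(s + 10) / ((-13)(s - 3)).
So |(-9s + 3)/(s - 3) + 93/13| = 24|s + 10| / (13·|s − 3|).
Restrict δ ≤ 13/2. Then |s + 10| < 13/2 gives |s − 3| = |(s + 10) + (-13)| ≥ 13 − 13/2 = 13/2.
Hence |(-9s + 3)/(s - 3) + 93/13| < 24|s + 10|/(13·(13/2)) = (48/169)|s + 10|, which is < ε once |s + 10| < (169/48)ε.
Take δ = min(13/2, (169/48)ε). Then 0 < |s + 10| < δ forces both bounds, so |(-9s + 3)/(s - 3) + 93/13| < ε.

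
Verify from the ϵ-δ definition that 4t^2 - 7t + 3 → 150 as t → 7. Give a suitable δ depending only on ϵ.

δ = min(1, ϵ/53)

Fix ϵ > 0. We want δ > 0 such that 0 < |t − 7| < δ implies |(4t^2 - 7t + 3) − 150| < ϵ.
(4t^2 - 7t + 3) − 150 = 4t^2 - 7t - 147 = (t − 7)(4t + 21).
So |(4t^2 - 7t + 3) − 150| = |t − 7|·|4t + 21|.
Assume first that |t − 7| < 1, so |t| < 8. Then |4t + 21| ≤ 4·8 + 21 = 53.
Hence |(4t^2 - 7t + 3) − 150| ≤ 53|t − 7| < ϵ provided |t − 7| < ϵ/53.
Choosing δ = min(1, ϵ/53) ensures both conditions, hence |(4t^2 - 7t + 3) − 150| < ϵ.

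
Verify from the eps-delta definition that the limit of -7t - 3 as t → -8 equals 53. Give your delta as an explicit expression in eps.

Let eps > 0. We need delta > 0 so that 0 < |t + 8| < delta implies |(-7t - 3) − 53| < eps.
|(-7t - 3) − 53| = |-7t - 56| = 7|t + 8|.
So 7|t + 8| < eps exactly when |t + 8| < eps/7.
Choosing delta = eps/7 gives |(-7t - 3) − 53| = 7|t + 8| < eps whenever |t + 8| < delta.

delta = eps/7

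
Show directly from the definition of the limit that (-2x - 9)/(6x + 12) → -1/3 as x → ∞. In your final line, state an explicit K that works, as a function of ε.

Fix ε > 0. We seek K > 0 such that x > K implies |(-2x - 9)/(6x + 12) + 1/3| < ε.
(-2x - 9)/(6x + 12) + 1/3 = (6(-2x - 9) − (-2)(6x + 12)) / (6(6x + 12)) = -30/(6(6x + 12)).
For x > 0 we have 6x + 12 > 6x, so |(-2x - 9)/(6x + 12) + 1/3| = 30/(6(6x + 12)) < 30/(6·6x) = (5/6)/x.
Thus |(-2x - 9)/(6x + 12) + 1/3| < ε whenever x > (5/6)/ε.
Take K = (5/6)/ε. If x > K then |(-2x - 9)/(6x + 12) + 1/3| < (5/6)/x < ε.

K = (5/6)/ε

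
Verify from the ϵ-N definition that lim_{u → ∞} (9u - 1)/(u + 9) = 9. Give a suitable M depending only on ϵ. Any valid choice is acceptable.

M = 82/ϵ

Let ϵ > 0. We seek M > 0 such that u > M implies |(9u - 1)/(u + 9) − 9| < ϵ.
(9u - 1)/(u + 9) − 9 = ((9u - 1) − 9(u + 9)) / ((u + 9)) = -82/((u + 9)).
For u > 0 we have u + 9 > u, so |(9u - 1)/(u + 9) − 9| = 82/((u + 9)) < 82/(u) = 82/u.
Thus |(9u - 1)/(u + 9) − 9| < ϵ whenever u > 82/ϵ.
Take M = 82/ϵ. If u > M then |(9u - 1)/(u + 9) − 9| < 82/u < ϵ.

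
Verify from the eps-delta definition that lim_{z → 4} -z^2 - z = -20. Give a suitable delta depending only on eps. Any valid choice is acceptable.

Let eps > 0 be given. We want delta > 0 such that 0 < |z − 4| < delta implies |(-z^2 - z) + 20| < eps.
(-z^2 - z) + 20 = -z^2 - z + 20 = (z − 4)(-z - 5).
So |(-z^2 - z) + 20| = |z − 4|·|-z - 5|.
Require delta ≤ 1. Then |z − 4| < 1 gives |z| < 5, and by the triangle inequality |-z - 5| ≤ 5 + 5 = 10.
Hence |(-z^2 - z) + 20| ≤ 10|z − 4| < eps provided |z − 4| < eps/10.
Take delta = min(1, eps/10). Then 0 < |z − 4| < delta gives both |z − 4| < 1 and |z − 4| < eps/10, so |(-z^2 - z) + 20| < eps.

delta = min(1, eps/10)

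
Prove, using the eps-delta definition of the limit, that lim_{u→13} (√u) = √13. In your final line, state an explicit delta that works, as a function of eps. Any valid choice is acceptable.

delta = min(13, √13·eps)

Let eps > 0 be given. We want delta > 0 such that 0 < |u − 13| < delta implies |√u − √13| < eps.
Rationalise: √u − √13 = (u − 13)/(√u + √13), so |√u − √13| = |u − 13|/(√u + √13).
Restrict delta ≤ 13 so that |u − 13| < 13 forces u > 0, and then √u + √13 > √13.
Hence |√u − √13| < |u − 13|/√13, which is < eps once |u − 13| < √13·eps.
Take delta = min(13, √13·eps). If 0 < |u − 13| < delta then u > 0 and |√u − √13| < |u − 13|/√13 < eps.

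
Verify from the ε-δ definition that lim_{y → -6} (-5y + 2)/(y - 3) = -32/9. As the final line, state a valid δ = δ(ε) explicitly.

Suppose ε > 0. We want δ > 0 with 0 < |y + 6| < δ ⇒ |(-5y + 2)/(y - 3) + 32/9| < ε.
Combining over a common denominator, (-5y + 2)/(y - 3) + 32/9 = [(-5y + 2)·(-9) − 32·(y - 3)] / [(-9)·(y - 3)] = 13(y + 6) / ((-9)(y - 3)).
So |(-5y + 2)/(y - 3) + 32/9| = 13|y + 6| / (9·|y − 3|).
Require δ ≤ 9/2, so |y − 3| ≥ |-9| − |y + 6| > 9 − 9/2 = 9/2.
Hence |(-5y + 2)/(y - 3) + 32/9| < 13|y + 6|/(9·(9/2)) = (26/81)|y + 6|, which is < ε once |y + 6| < (81/26)ε.
Take δ = min(9/2, (81/26)ε). Then 0 < |y + 6| < δ forces both bounds, so |(-5y + 2)/(y - 3) + 32/9| < ε.

δ = min(9/2, (81/26)ε)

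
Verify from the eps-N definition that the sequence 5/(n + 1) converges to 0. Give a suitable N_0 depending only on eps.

N_0 = 5/eps

Suppose eps > 0. For n ≥ 1, |5/(n + 1) − 0| = 5/(n + 1) ≤ 5/n.
We need 5/n < eps, i.e. n > 5/eps.
Take N_0 = 5/eps. If n > N_0 then |5/(n + 1)| ≤ 5/n < eps.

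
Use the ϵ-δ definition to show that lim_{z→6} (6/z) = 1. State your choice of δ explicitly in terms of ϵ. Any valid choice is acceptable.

δ = min(3, 3ϵ)

Suppose ϵ > 0. We seek δ > 0 such that 0 < |z − 6| < δ implies |6/z − 1| < ϵ.
|6/z − 1| = 6·|6 − z|/(6·|z|) = 6|z − 6|/(6|z|).
Restrict δ ≤ 3. Then |z − 6| < 3 gives |z| > 3, so 6|z| > 18.
Then |6/z − 1| < 6|z − 6|/18, which is < ϵ when |z − 6| < 3ϵ.
Take δ = min(3, 3ϵ). Then 0 < |z − 6| < δ gives both |z − 6| < 3 and |z − 6| < 3ϵ, so |6/z − 1| < ϵ.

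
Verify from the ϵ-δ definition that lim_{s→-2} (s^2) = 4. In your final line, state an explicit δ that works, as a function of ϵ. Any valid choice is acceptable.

δ = min(2, ϵ/6)

Suppose ϵ > 0. We seek δ > 0 with 0 < |s + 2| < δ ⇒ |s^2 − 4| < ϵ.
Factor: s^2 − 4 = (s + 2)(s - 2), so |s^2 − 4| = |s + 2|·|s - 2|.
Restrict δ ≤ 2. Then |s + 2| < 2 gives |s| < 4, so by the triangle inequality |s - 2| ≤ 4 + 2 = 6.
Hence |s^2 − 4| ≤ 6|s + 2|, which is < ϵ once |s + 2| < ϵ/6.
Take δ = min(2, ϵ/6). If 0 < |s + 2| < δ then both bounds hold and |s^2 − 4| ≤ 6|s + 2| < 6·(ϵ/6) = ϵ.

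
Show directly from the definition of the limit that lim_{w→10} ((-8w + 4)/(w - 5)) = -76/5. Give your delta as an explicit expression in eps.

delta = min(5/2, (25/72)eps)

Suppose eps > 0. We want delta > 0 with 0 < |w − 10| < delta ⇒ |(-8w + 4)/(w - 5) + 76/5| < eps.
Combining over a common denominator, (-8w + 4)/(w - 5) + 76/5 = [(-8w + 4)·5 − (-76)·(w - 5)] / [5·(w - 5)] = 36(w − 10) / (5(w - 5)).
So |(-8w + 4)/(w - 5) + 76/5| = 36|w − 10| / (5·|w − 5|).
Require delta ≤ 5/2, so |w − 5| ≥ |5| − |w − 10| > 5 − 5/2 = 5/2.
Hence |(-8w + 4)/(w - 5) + 76/5| < 36|w − 10|/(5·(5/2)) = (72/25)|w − 10|, which is < eps once |w − 10| < (25/72)eps.
Take delta = min(5/2, (25/72)eps). Then 0 < |w − 10| < delta forces both bounds, so |(-8w + 4)/(w - 5) + 76/5| < eps.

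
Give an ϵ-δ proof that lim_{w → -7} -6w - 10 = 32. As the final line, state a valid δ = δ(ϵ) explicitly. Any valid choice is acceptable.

Suppose ϵ > 0. We need δ > 0 so that 0 < |w + 7| < δ implies |(-6w - 10) − 32| < ϵ.
Since (-6w - 10) − 32 = -6(w + 7), we have |(-6w - 10) − 32| = 6|w + 7|.
Thus it suffices that |w + 7| < ϵ/6.
Take δ = ϵ/6. If 0 < |w + 7| < δ then |(-6w - 10) − 32| = 6|w + 7| < 6·(ϵ/6) = ϵ.

δ = ϵ/6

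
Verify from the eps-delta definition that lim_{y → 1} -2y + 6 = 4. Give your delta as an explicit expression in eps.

Fix eps > 0. We need delta > 0 so that 0 < |y − 1| < delta implies |(-2y + 6) − 4| < eps.
Since (-2y + 6) − 4 = -2(y − 1), we have |(-2y + 6) − 4| = 2|y − 1|.
Thus it suffices that |y − 1| < eps/2.
Take delta = eps/2. If 0 < |y − 1| < delta then |(-2y + 6) − 4| = 2|y − 1| < 2·(eps/2) = eps.

delta = eps/2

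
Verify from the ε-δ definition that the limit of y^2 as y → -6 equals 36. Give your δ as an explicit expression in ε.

Let ε > 0 be given. We seek δ > 0 with 0 < |y + 6| < δ ⇒ |y^2 − 36| < ε.
Factor: y^2 − 36 = (y + 6)(y - 6), so |y^2 − 36| = |y + 6|·|y - 6|.
Impose δ ≤ 1 so that |y| < 7; then |y - 6| ≤ 13.
Hence |y^2 − 36| ≤ 13|y + 6|, which is < ε once |y + 6| < ε/13.
Take δ = min(1, ε/13). If 0 < |y + 6| < δ then both bounds hold and |y^2 − 36| ≤ 13|y + 6| < 13·(ε/13) = ε.

δ = min(1, ε/13)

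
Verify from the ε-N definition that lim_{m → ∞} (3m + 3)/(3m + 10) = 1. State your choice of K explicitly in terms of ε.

Suppose ε > 0. For m ≥ 1, |(3m + 3)/(3m + 10) − 1| = |-21|/(3(3m + 10)) = 21/(3(3m + 10)).
Since 3m + 10 ≥ 3m for m ≥ 1, this is ≤ 21/(3·3m) = (7/3)/m.
So |(3m + 3)/(3m + 10) − 1| < ε whenever m > (7/3)/ε.
Take K = (7/3)/ε. If m > K then |(3m + 3)/(3m + 10) − 1| ≤ (7/3)/m < ε.

K = (7/3)/ε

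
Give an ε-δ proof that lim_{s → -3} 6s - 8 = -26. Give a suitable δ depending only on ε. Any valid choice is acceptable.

δ = ε/6

Suppose ε > 0. We need δ > 0 so that 0 < |s + 3| < δ implies |(6s - 8) + 26| < ε.
|(6s - 8) + 26| = |6s + 18| = 6|s + 3|.
So 6|s + 3| < ε exactly when |s + 3| < ε/6.
Choosing δ = ε/6 gives |(6s - 8) + 26| = 6|s + 3| < ε whenever |s + 3| < δ.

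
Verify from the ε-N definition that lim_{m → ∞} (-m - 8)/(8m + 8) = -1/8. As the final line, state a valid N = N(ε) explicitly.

N = (7/8)/ε

Let ε > 0. For m ≥ 1, |(-m - 8)/(8m + 8) + 1/8| = |-56|/(8(8m + 8)) = 56/(8(8m + 8)).
Since 8m + 8 ≥ 8m for m ≥ 1, this is ≤ 56/(8·8m) = (7/8)/m.
So |(-m - 8)/(8m + 8) + 1/8| < ε whenever m > (7/8)/ε.
Take N = (7/8)/ε. If m > N then |(-m - 8)/(8m + 8) + 1/8| ≤ (7/8)/m < ε.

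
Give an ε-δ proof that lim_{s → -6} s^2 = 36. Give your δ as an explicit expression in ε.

Let ε > 0. We seek δ > 0 with 0 < |s + 6| < δ ⇒ |s^2 − 36| < ε.
Factor: s^2 − 36 = (s + 6)(s - 6), so |s^2 − 36| = |s + 6|·|s - 6|.
Impose δ ≤ 1 so that |s| < 7; then |s - 6| ≤ 13.
Hence |s^2 − 36| ≤ 13|s + 6|, which is < ε once |s + 6| < ε/13.
Take δ = min(1, ε/13). If 0 < |s + 6| < δ then both bounds hold and |s^2 − 36| ≤ 13|s + 6| < 13·(ε/13) = ε.

δ = min(1, ε/13)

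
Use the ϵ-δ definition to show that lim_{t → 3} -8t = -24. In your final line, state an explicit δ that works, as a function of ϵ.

Let ϵ > 0 be given. We need δ > 0 so that 0 < |t − 3| < δ implies |(-8t) + 24| < ϵ.
|(-8t) + 24| = |-8t + 24| = 8|t − 3|.
Thus it suffices that |t − 3| < ϵ/8.
Choosing δ = ϵ/8 gives |(-8t) + 24| = 8|t − 3| < ϵ whenever |t − 3| < δ.

δ = ϵ/8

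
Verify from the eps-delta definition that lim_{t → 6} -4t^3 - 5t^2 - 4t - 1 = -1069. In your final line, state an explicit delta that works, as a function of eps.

delta = min(2, eps/666)

Let eps > 0 be given. We want delta > 0 such that 0 < |t − 6| < delta implies |(-4t^3 - 5t^2 - 4t - 1) + 1069| < eps.
(-4t^3 - 5t^2 - 4t - 1) + 1069 = -4t^3 - 5t^2 - 4t + 1068 = (t − 6)(-4t^2 - 29t - 178).
So |(-4t^3 - 5t^2 - 4t - 1) + 1069| = |t − 6|·|-4t^2 - 29t - 178|.
Require delta ≤ 2. Then |t − 6| < 2 gives |t| < 8, and by the triangle inequality |-4t^2 - 29t - 178| ≤ 4·8^2 + 29·8 + 178 = 666.
Hence |(-4t^3 - 5t^2 - 4t - 1) + 1069| ≤ 666|t − 6| < eps provided |t − 6| < eps/666.
Take delta = min(2, eps/666). Then 0 < |t − 6| < delta gives both |t − 6| < 2 and |t − 6| < eps/666, so |(-4t^3 - 5t^2 - 4t - 1) + 1069| < eps.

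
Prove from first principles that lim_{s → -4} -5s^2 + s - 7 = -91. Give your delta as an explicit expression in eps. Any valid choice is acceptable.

delta = min(1, eps/46)

Fix eps > 0. We want delta > 0 such that 0 < |s + 4| < delta implies |(-5s^2 + s - 7) + 91| < eps.
(-5s^2 + s - 7) + 91 = -5s^2 + s + 84 = (s + 4)(-5s + 21).
So |(-5s^2 + s - 7) + 91| = |s + 4|·|-5s + 21|.
Require delta ≤ 1. Then |s + 4| < 1 gives |s| < 5, and by the triangle inequality |-5s + 21| ≤ 5·5 + 21 = 46.
Hence |(-5s^2 + s - 7) + 91| ≤ 46|s + 4| < eps provided |s + 4| < eps/46.
Take delta = min(1, eps/46). Then 0 < |s + 4| < delta gives both |s + 4| < 1 and |s + 4| < eps/46, so |(-5s^2 + s - 7) + 91| < eps.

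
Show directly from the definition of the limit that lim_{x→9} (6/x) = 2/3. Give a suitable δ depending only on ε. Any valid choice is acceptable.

δ = min(9/2, (27/4)ε)

Fix ε > 0. We seek δ > 0 such that 0 < |x − 9| < δ implies |6/x − (2/3)| < ε.
|6/x − (2/3)| = 6·|9 − x|/(9·|x|) = 6|x − 9|/(9|x|).
Restrict δ ≤ 9/2. Then |x − 9| < 9/2 gives |x| > 9/2, so 9|x| > 81/2.
Then |6/x − (2/3)| < 6|x − 9|/(81/2), which is < ε when |x − 9| < (27/4)ε.
Take δ = min(9/2, (27/4)ε). Then 0 < |x − 9| < δ gives both |x − 9| < 9/2 and |x − 9| < (27/4)ε, so |6/x − (2/3)| < ε.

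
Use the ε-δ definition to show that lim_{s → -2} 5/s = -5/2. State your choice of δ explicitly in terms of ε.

Suppose ε > 0. We seek δ > 0 such that 0 < |s + 2| < δ implies |5/s + 5/2| < ε.
|5/s + 5/2| = 5·|-2 − s|/(2·|s|) = 5|s + 2|/(2|s|).
Require δ ≤ 1 so that |s| > 2 − 1 = 1, hence 2|s| > 2.
Then |5/s + 5/2| < 5|s + 2|/2, which is < ε when |s + 2| < (2/5)ε.
Take δ = min(1, (2/5)ε). Then 0 < |s + 2| < δ gives both |s + 2| < 1 and |s + 2| < (2/5)ε, so |5/s + 5/2| < ε.

δ = min(1, (2/5)ε)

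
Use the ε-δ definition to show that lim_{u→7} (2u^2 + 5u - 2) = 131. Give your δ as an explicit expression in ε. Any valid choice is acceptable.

Let ε > 0 be given. We want δ > 0 such that 0 < |u − 7| < δ implies |(2u^2 + 5u - 2) − 131| < ε.
(2u^2 + 5u - 2) − 131 = 2u^2 + 5u - 133 = (u − 7)(2u + 19).
So |(2u^2 + 5u - 2) − 131| = |u − 7|·|2u + 19|.
Require δ ≤ 2. Then |u − 7| < 2 gives |u| < 9, and by the triangle inequality |2u + 19| ≤ 2·9 + 19 = 37.
Hence |(2u^2 + 5u - 2) − 131| ≤ 37|u − 7| < ε provided |u − 7| < ε/37.
Choosing δ = min(2, ε/37) ensures both conditions, hence |(2u^2 + 5u - 2) − 131| < ε.

δ = min(2, ε/37)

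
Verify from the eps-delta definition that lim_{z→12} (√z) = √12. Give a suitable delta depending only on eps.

delta = min(12, √12·eps)

Suppose eps > 0. We want delta > 0 such that 0 < |z − 12| < delta implies |√z − √12| < eps.
Rationalise: √z − √12 = (z − 12)/(√z + √12), so |√z − √12| = |z − 12|/(√z + √12).
Restrict delta ≤ 12 so that |z − 12| < 12 forces z > 0, and then √z + √12 > √12.
Hence |√z − √12| < |z − 12|/√12, which is < eps once |z − 12| < √12·eps.
Take delta = min(12, √12·eps). If 0 < |z − 12| < delta then z > 0 and |√z − √12| < |z − 12|/√12 < eps.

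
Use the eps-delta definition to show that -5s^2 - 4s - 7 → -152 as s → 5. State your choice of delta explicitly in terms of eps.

delta = min(1, eps/59)

Let eps > 0 be given. We want delta > 0 such that 0 < |s − 5| < delta implies |(-5s^2 - 4s - 7) + 152| < eps.
(-5s^2 - 4s - 7) + 152 = -5s^2 - 4s + 145 = (s − 5)(-5s - 29).
So |(-5s^2 - 4s - 7) + 152| = |s − 5|·|-5s - 29|.
Assume first that |s − 5| < 1, so |s| < 6. Then |-5s - 29| ≤ 5·6 + 29 = 59.
Hence |(-5s^2 - 4s - 7) + 152| ≤ 59|s − 5| < eps provided |s − 5| < eps/59.
Choosing delta = min(1, eps/59) ensures both conditions, hence |(-5s^2 - 4s - 7) + 152| < eps.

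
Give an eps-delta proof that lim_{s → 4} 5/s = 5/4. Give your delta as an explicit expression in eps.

delta = min(2, (8/5)eps)

Let eps > 0. We seek delta > 0 such that 0 < |s − 4| < delta implies |5/s − (5/4)| < eps.
|5/s − (5/4)| = 5·|4 − s|/(4·|s|) = 5|s − 4|/(4|s|).
Restrict delta ≤ 2. Then |s − 4| < 2 gives |s| > 2, so 4|s| > 8.
Then |5/s − (5/4)| < 5|s − 4|/8, which is < eps when |s − 4| < (8/5)eps.
Take delta = min(2, (8/5)eps). Then 0 < |s − 4| < delta gives both |s − 4| < 2 and |s − 4| < (8/5)eps, so |5/s − (5/4)| < eps.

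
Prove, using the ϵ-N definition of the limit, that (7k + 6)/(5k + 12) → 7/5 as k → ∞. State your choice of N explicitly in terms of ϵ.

Fix ϵ > 0. For k ≥ 1, |(7k + 6)/(5k + 12) − (7/5)| = |-54|/(5(5k + 12)) = 54/(5(5k + 12)).
Since 5k + 12 ≥ 5k for k ≥ 1, this is ≤ 54/(5·5k) = (54/25)/k.
So |(7k + 6)/(5k + 12) − (7/5)| < ϵ whenever k > (54/25)/ϵ.
Take N = (54/25)/ϵ. If k > N then |(7k + 6)/(5k + 12) − (7/5)| ≤ (54/25)/k < ϵ.

N = (54/25)/ϵ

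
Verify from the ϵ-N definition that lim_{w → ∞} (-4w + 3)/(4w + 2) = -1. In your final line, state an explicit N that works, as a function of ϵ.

N = (5/4)/ϵ

Fix ϵ > 0. We seek N > 0 such that w > N implies |(-4w + 3)/(4w + 2) + 1| < ϵ.
(-4w + 3)/(4w + 2) + 1 = (4(-4w + 3) − (-4)(4w + 2)) / (4(4w + 2)) = 20/(4(4w + 2)).
For w > 0 we have 4w + 2 > 4w, so |(-4w + 3)/(4w + 2) + 1| = 20/(4(4w + 2)) < 20/(4·4w) = (5/4)/w.
Thus |(-4w + 3)/(4w + 2) + 1| < ϵ whenever w > (5/4)/ϵ.
Take N = (5/4)/ϵ. If w > N then |(-4w + 3)/(4w + 2) + 1| < (5/4)/w < ϵ.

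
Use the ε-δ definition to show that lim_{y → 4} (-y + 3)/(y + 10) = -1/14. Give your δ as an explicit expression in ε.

δ = min(7, (98/13)ε)

Suppose ε > 0. We want δ > 0 with 0 < |y − 4| < δ ⇒ |(-y + 3)/(y + 10) + 1/14| < ε.
Combining over a common denominator, (-y + 3)/(y + 10) + 1/14 = [(-y + 3)·14 − (-1)·(y + 10)] / [14·(y + 10)] = -13(y − 4) / (14(y + 10)).
So |(-y + 3)/(y + 10) + 1/14| = 13|y − 4| / (14·|y + 10|).
Require δ ≤ 7, so |y + 10| ≥ |14| − |y − 4| > 14 − 7 = 7.
Hence |(-y + 3)/(y + 10) + 1/14| < 13|y − 4|/(14·7) = (13/98)|y − 4|, which is < ε once |y − 4| < (98/13)ε.
Take δ = min(7, (98/13)ε). Then 0 < |y − 4| < δ forces both bounds, so |(-y + 3)/(y + 10) + 1/14| < ε.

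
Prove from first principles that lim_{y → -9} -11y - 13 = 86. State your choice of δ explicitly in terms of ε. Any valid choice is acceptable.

Fix ε > 0. We need δ > 0 so that 0 < |y + 9| < δ implies |(-11y - 13) − 86| < ε.
Since (-11y - 13) − 86 = -11(y + 9), we have |(-11y - 13) − 86| = 11|y + 9|.
Thus it suffices that |y + 9| < ε/11.
Take δ = ε/11. If 0 < |y + 9| < δ then |(-11y - 13) − 86| = 11|y + 9| < 11·(ε/11) = ε.

δ = ε/11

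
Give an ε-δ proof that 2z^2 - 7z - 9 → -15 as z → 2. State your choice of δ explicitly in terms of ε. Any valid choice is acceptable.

δ = min(1, ε/9)

Suppose ε > 0. We want δ > 0 such that 0 < |z − 2| < δ implies |(2z^2 - 7z - 9) + 15| < ε.
(2z^2 - 7z - 9) + 15 = 2z^2 - 7z + 6 = (z − 2)(2z - 3).
So |(2z^2 - 7z - 9) + 15| = |z − 2|·|2z - 3|.
Require δ ≤ 1. Then |z − 2| < 1 gives |z| < 3, and by the triangle inequality |2z - 3| ≤ 2·3 + 3 = 9.
Hence |(2z^2 - 7z - 9) + 15| ≤ 9|z − 2| < ε provided |z − 2| < ε/9.
Take δ = min(1, ε/9). Then 0 < |z − 2| < δ gives both |z − 2| < 1 and |z − 2| < ε/9, so |(2z^2 - 7z - 9) + 15| < ε.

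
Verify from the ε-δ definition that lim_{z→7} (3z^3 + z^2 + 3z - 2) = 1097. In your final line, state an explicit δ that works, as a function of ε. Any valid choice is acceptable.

Fix ε > 0. We want δ > 0 such that 0 < |z − 7| < δ implies |(3z^3 + z^2 + 3z - 2) − 1097| < ε.
(3z^3 + z^2 + 3z - 2) − 1097 = 3z^3 + z^2 + 3z - 1099 = (z − 7)(3z^2 + 22z + 157).
So |(3z^3 + z^2 + 3z - 2) − 1097| = |z − 7|·|3z^2 + 22z + 157|.
Assume first that |z − 7| < 1, so |z| < 8. Then |3z^2 + 22z + 157| ≤ 3·8^2 + 22·8 + 157 = 525.
Hence |(3z^3 + z^2 + 3z - 2) − 1097| ≤ 525|z − 7| < ε provided |z − 7| < ε/525.
Choosing δ = min(1, ε/525) ensures both conditions, hence |(3z^3 + z^2 + 3z - 2) − 1097| < ε.

δ = min(1, ε/525)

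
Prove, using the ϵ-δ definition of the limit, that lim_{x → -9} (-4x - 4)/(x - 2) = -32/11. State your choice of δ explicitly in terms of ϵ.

δ = min(11/2, (121/24)ϵ)

Suppose ϵ > 0. We want δ > 0 with 0 < |x + 9| < δ ⇒ |(-4x - 4)/(x - 2) + 32/11| < ϵ.
Combining over a common denominator, (-4x - 4)/(x - 2) + 32/11 = [(-4x - 4)·(-11) − 32·(x - 2)] / [(-11)·(x - 2)] = 12(x + 9) / ((-11)(x - 2)).
So |(-4x - 4)/(x - 2) + 32/11| = 12|x + 9| / (11·|x − 2|).
Require δ ≤ 11/2, so |x − 2| ≥ |-11| − |x + 9| > 11 − 11/2 = 11/2.
Hence |(-4x - 4)/(x - 2) + 32/11| < 12|x + 9|/(11·(11/2)) = (24/121)|x + 9|, which is < ϵ once |x + 9| < (121/24)ϵ.
Take δ = min(11/2, (121/24)ϵ). Then 0 < |x + 9| < δ forces both bounds, so |(-4x - 4)/(x - 2) + 32/11| < ϵ.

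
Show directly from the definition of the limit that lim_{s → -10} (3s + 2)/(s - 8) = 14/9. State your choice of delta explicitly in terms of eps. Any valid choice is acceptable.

Suppose eps > 0. We want delta > 0 with 0 < |s + 10| < delta ⇒ |(3s + 2)/(s - 8) − (14/9)| < eps.
Combining over a common denominator, (3s + 2)/(s - 8) − (14/9) = [(3s + 2)·(-18) − (-28)·(s - 8)] / [(-18)·(s - 8)] = -26(s + 10) / ((-18)(s - 8)).
So |(3s + 2)/(s - 8) − (14/9)| = 26|s + 10| / (18·|s − 8|).
Require delta ≤ 9, so |s − 8| ≥ |-18| − |s + 10| > 18 − 9 = 9.
Hence |(3s + 2)/(s - 8) − (14/9)| < 26|s + 10|/(18·9) = (13/81)|s + 10|, which is < eps once |s + 10| < (81/13)eps.
Take delta = min(9, (81/13)eps). Then 0 < |s + 10| < delta forces both bounds, so |(3s + 2)/(s - 8) − (14/9)| < eps.

delta = min(9, (81/13)eps)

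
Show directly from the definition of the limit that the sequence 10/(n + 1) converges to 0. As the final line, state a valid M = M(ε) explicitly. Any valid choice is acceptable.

M = 10/ε

Let ε > 0. For n ≥ 1, |10/(n + 1) − 0| = 10/(n + 1) ≤ 10/n.
We need 10/n < ε, i.e. n > 10/ε.
Take M = 10/ε. If n > M then |10/(n + 1)| ≤ 10/n < ε.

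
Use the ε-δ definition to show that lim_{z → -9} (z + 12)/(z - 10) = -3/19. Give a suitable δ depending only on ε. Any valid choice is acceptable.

Fix ε > 0. We want δ > 0 with 0 < |z + 9| < δ ⇒ |(z + 12)/(z - 10) + 3/19| < ε.
Combining over a common denominator, (z + 12)/(z - 10) + 3/19 = [(z + 12)·(-19) − 3·(z - 10)] / [(-19)·(z - 10)] = -22(z + 9) / ((-19)(z - 10)).
So |(z + 12)/(z - 10) + 3/19| = 22|z + 9| / (19·|z − 10|).
Require δ ≤ 19/2, so |z − 10| ≥ |-19| − |z + 9| > 19 − 19/2 = 19/2.
Hence |(z + 12)/(z - 10) + 3/19| < 22|z + 9|/(19·(19/2)) = (44/361)|z + 9|, which is < ε once |z + 9| < (361/44)ε.
Take δ = min(19/2, (361/44)ε). Then 0 < |z + 9| < δ forces both bounds, so |(z + 12)/(z - 10) + 3/19| < ε.

δ = min(19/2, (361/44)ε)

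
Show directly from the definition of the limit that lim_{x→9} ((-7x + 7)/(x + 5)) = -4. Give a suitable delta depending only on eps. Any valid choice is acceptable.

delta = min(7, (7/3)eps)

Let eps > 0. We want delta > 0 with 0 < |x − 9| < delta ⇒ |(-7x + 7)/(x + 5) + 4| < eps.
Combining over a common denominator, (-7x + 7)/(x + 5) + 4 = [(-7x + 7)·14 − (-56)·(x + 5)] / [14·(x + 5)] = -42(x − 9) / (14(x + 5)).
So |(-7x + 7)/(x + 5) + 4| = 42|x − 9| / (14·|x + 5|).
Restrict delta ≤ 7. Then |x − 9| < 7 gives |x + 5| = |(x − 9) + 14| ≥ 14 − 7 = 7.
Hence |(-7x + 7)/(x + 5) + 4| < 42|x − 9|/(14·7) = (3/7)|x − 9|, which is < eps once |x − 9| < (7/3)eps.
Take delta = min(7, (7/3)eps). Then 0 < |x − 9| < delta forces both bounds, so |(-7x + 7)/(x + 5) + 4| < eps.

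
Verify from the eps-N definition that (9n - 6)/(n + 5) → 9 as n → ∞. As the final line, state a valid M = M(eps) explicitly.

M = 51/eps

Fix eps > 0. For n ≥ 1, |(9n - 6)/(n + 5) − 9| = |-51|/((n + 5)) = 51/((n + 5)).
Since n + 5 ≥ n for n ≥ 1, this is ≤ 51/(n) = 51/n.
So |(9n - 6)/(n + 5) − 9| < eps whenever n > 51/eps.
Take M = 51/eps. If n > M then |(9n - 6)/(n + 5) − 9| ≤ 51/n < eps.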